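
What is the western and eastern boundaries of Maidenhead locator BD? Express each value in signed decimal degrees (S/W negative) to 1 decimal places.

-160.0, -140.0

Field B=1, D=3: +1·20° lon, +3·10° lat → SW at lon -160°, lat -60°.
Cell spans 20° lon × 10° lat.
west -160.0, east -140.0.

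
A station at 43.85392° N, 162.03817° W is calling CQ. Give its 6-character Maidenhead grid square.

Add 180° to longitude and 90° to latitude: 17.9618, 133.8539.
Field: 17.9618/20 → 0 → A, 133.8539/10 → 13 → N; chars AN.
Square: 17.9618/2 → 8, 3.8539/1 → 3; chars 83.
Subsquare: 1.9618/0.0833333 → 23 → x, 0.8539/0.0416667 → 20 → u; chars xu.

AN83xu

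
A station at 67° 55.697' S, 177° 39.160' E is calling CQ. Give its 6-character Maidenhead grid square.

RC82tb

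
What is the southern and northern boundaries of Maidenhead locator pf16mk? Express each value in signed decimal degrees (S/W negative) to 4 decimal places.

Field P=15, F=5: +15·20° lon, +5·10° lat → SW at lon 120°, lat -40°.
Square 1, 6: +1·2° lon, +6·1° lat → SW at lon 122°, lat -34°.
Subsquare m=12, k=10: +12·0.0833333° lon, +10·0.0416667° lat → SW at lon 123°, lat -33.5833°.
Cell spans 0.0833333° lon × 0.0416667° lat.
south -33.5833, north -33.5417.

-33.5833, -33.5417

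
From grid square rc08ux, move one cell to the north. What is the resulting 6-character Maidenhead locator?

RC09ua

Latitude subsquare x = 23; +1 → 24, wraps to 0 = a, carry into square.
Latitude square 8; +1 → 9.
The longitude characters are unchanged.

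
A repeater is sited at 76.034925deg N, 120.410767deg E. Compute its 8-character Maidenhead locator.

PQ06ea98

Shift to the Maidenhead origin (180°W, 90°S): lon 300.41077, lat 166.03492.
Field (20°×10°, letters A–R): lon ⌊300.41077/20⌋ = 15 → P; lat ⌊166.03492/10⌋ = 16 → Q.
Square (2°×1°, digits 0–9): lon ⌊0.41077/2⌋ = 0; lat ⌊6.03492/1⌋ = 6.
Subsquare (5′×2.5′, letters a–x): lon ⌊0.41077/0.0833333⌋ = 4 → e; lat ⌊0.03492/0.0416667⌋ = 0 → a.
Extended square (30″×15″, digits 0–9): lon ⌊0.07743/0.00833333⌋ = 9; lat ⌊0.03492/0.00416667⌋ = 8.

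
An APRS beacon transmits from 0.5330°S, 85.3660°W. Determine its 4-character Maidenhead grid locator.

EI79

Shift to the Maidenhead origin (180°W, 90°S): lon 94.63, lat 89.47.
Field: 94.63/20 → 4 → E, 89.47/10 → 8 → I; chars EI.
Square: 14.63/2 → 7, 9.47/1 → 9; chars 79.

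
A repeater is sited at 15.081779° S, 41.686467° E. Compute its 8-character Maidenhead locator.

LH04uw20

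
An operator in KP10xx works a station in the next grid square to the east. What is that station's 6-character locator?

KP20ax

Longitude subsquare x = 23; +1 → 24, wraps to 0 = a, carry into square.
Longitude square 1; +1 → 2.
The latitude characters are unchanged.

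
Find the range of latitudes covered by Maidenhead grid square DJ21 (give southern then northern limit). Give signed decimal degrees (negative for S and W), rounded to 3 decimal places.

1.000, 2.000

Field D=3, J=9: +3·20° lon, +9·10° lat → SW at lon -120°, lat 0°.
Square 2, 1: +2·2° lon, +1·1° lat → SW at lon -116°, lat 1°.
Cell spans 2° lon × 1° lat.
south 1.000, north 2.000.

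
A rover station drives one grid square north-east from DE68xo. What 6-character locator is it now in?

DE78ap

Longitude subsquare x = 23; +1 → 24, wraps to 0 = a, carry into square.
Longitude square 6; +1 → 7.
Latitude subsquare o = 14; +1 → 15 = p.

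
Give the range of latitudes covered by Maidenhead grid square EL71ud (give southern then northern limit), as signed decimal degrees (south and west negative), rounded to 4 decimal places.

Field E=4, L=11: +4·20° lon, +11·10° lat → SW at lon -100°, lat 20°.
Square 7, 1: +7·2° lon, +1·1° lat → SW at lon -86°, lat 21°.
Subsquare u=20, d=3: +20·0.0833333° lon, +3·0.0416667° lat → SW at lon -84.3333°, lat 21.125°.
Cell spans 0.0833333° lon × 0.0416667° lat.
south 21.1250, north 21.1667.

21.1250, 21.1667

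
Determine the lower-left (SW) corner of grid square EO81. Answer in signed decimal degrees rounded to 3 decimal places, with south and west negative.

51.000, -84.000

Field E=4, O=14: +4·20° lon, +14·10° lat → SW at lon -100°, lat 50°.
Square 8, 1: +8·2° lon, +1·1° lat → SW at lon -84°, lat 51°.
latitude 51.000, longitude -84.000.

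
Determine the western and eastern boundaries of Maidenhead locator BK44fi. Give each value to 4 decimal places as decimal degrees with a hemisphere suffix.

Field B=1, K=10: +1·20° lon, +10·10° lat → SW at lon -160°, lat 10°.
Square 4, 4: +4·2° lon, +4·1° lat → SW at lon -152°, lat 14°.
Subsquare f=5, i=8: +5·0.0833333° lon, +8·0.0416667° lat → SW at lon -151.583°, lat 14.3333°.
Cell spans 0.0833333° lon × 0.0416667° lat.
west 151.5833° W, east 151.5000° W.

151.5833° W, 151.5000° W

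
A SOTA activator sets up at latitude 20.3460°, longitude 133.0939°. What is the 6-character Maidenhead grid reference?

PL60ni

Offset from 180°W / 90°S: lon 313.0939°, lat 110.3460°.
Field: lon ⌊313.0939/20⌋ = 15 → P; lat ⌊110.3460/10⌋ = 11 → L.
Square: lon ⌊13.0939/2⌋ = 6; lat ⌊0.3460/1⌋ = 0.
Subsquare: lon ⌊1.0939/0.0833333⌋ = 13 → n; lat ⌊0.3460/0.0416667⌋ = 8 → i.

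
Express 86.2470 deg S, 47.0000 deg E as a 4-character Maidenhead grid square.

LA33

Offset from 180°W / 90°S: lon 227.00°, lat 3.75°.
Field: 227.00/20 → 11 → L, 3.75/10 → 0 → A; chars LA.
Square: 7.00/2 → 3, 3.75/1 → 3; chars 33.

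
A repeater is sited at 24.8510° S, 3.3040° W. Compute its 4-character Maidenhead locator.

Offset from 180°W / 90°S: lon 176.70°, lat 65.15°.
Field: 176.70/20 → 8 → I, 65.15/10 → 6 → G; chars IG.
Square: 16.70/2 → 8, 5.15/1 → 5; chars 85.

IG85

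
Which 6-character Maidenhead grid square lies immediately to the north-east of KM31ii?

KM31jj

Longitude subsquare i = 8; +1 → 9 = j.
Latitude subsquare i = 8; +1 → 9 = j.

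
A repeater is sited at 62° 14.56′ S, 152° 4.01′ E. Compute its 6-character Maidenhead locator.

Shift to the Maidenhead origin (180°W, 90°S): lon 332.0668, lat 27.7573.
Field (20°×10°, letters A–R): 332.0668/20 → 16 → Q, 27.7573/10 → 2 → C; chars QC.
Square (2°×1°, digits 0–9): 12.0668/2 → 6, 7.7573/1 → 7; chars 67.
Subsquare (5′×2.5′, letters a–x): 0.0668/0.0833333 → 0 → a, 0.7573/0.0416667 → 18 → s; chars as.

QC67as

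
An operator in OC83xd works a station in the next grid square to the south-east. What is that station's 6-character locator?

OC93ac

Longitude subsquare x = 23; +1 → 24, wraps to 0 = a, carry into square.
Longitude square 8; +1 → 9.
Latitude subsquare d = 3; −1 → 2 = c.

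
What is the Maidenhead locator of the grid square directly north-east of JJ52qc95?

JJ52rc06

Longitude extended square 9; +1 → 10, wraps to 0, carry into subsquare.
Longitude subsquare q = 16; +1 → 17 = r.
Latitude extended square 5; +1 → 6.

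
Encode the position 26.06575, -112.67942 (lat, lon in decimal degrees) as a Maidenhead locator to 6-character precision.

DL36pb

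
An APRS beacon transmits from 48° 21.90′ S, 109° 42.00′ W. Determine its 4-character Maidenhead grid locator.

DE51

Offset from 180°W / 90°S: lon 70.30°, lat 41.63°.
Field: lon ⌊70.30/20⌋ = 3 → D; lat ⌊41.63/10⌋ = 4 → E.
Square: lon ⌊10.30/2⌋ = 5; lat ⌊1.63/1⌋ = 1.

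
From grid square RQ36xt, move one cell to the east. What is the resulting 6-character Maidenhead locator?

Longitude subsquare x = 23; +1 → 24, wraps to 0 = a, carry into square.
Longitude square 3; +1 → 4.
The latitude characters are unchanged.

RQ46at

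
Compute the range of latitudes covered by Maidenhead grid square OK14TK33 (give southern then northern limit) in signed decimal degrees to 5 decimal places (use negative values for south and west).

Field O=14, K=10: +14·20° lon, +10·10° lat → SW at lon 100°, lat 10°.
Square 1, 4: +1·2° lon, +4·1° lat → SW at lon 102°, lat 14°.
Subsquare t=19, k=10: +19·0.0833333° lon, +10·0.0416667° lat → SW at lon 103.583°, lat 14.4167°.
Extended square 3, 3: +3·0.00833333° lon, +3·0.00416667° lat → SW at lon 103.608°, lat 14.4292°.
Cell spans 0.00833333° lon × 0.00416667° lat.
south 14.42917, north 14.43333.

14.42917, 14.43333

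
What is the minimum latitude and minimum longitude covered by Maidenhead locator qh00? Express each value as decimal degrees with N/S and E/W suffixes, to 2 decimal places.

Field Q=16, H=7: +16·20° lon, +7·10° lat → SW at lon 140°, lat -20°.
Square 0, 0: +0·2° lon, +0·1° lat → SW at lon 140°, lat -20°.
latitude 20.00° S, longitude 140.00° E.

20.00° S, 140.00° E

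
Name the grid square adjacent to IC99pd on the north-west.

IC99oe

Longitude subsquare p = 15; −1 → 14 = o.
Latitude subsquare d = 3; +1 → 4 = e.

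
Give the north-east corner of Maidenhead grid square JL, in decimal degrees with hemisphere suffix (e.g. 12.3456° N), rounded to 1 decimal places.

30.0° N, 20.0° E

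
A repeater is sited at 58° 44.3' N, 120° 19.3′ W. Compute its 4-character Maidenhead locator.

CO98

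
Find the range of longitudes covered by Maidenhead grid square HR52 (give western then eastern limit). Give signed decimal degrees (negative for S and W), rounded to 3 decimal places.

-30.000, -28.000

Field H=7, R=17: +7·20° lon, +17·10° lat → SW at lon -40°, lat 80°.
Square 5, 2: +5·2° lon, +2·1° lat → SW at lon -30°, lat 82°.
Cell spans 2° lon × 1° lat.
west -30.000, east -28.000.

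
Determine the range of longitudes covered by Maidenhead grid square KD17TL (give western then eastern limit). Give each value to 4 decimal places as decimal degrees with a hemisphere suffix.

23.5833° E, 23.6667° E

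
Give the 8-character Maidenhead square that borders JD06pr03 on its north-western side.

Longitude extended square 0; −1 → -1, wraps to 9, carry into subsquare.
Longitude subsquare p = 15; −1 → 14 = o.
Latitude extended square 3; +1 → 4.

JD06or94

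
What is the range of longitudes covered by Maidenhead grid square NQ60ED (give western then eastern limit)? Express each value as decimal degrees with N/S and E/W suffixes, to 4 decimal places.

Field N=13, Q=16: +13·20° lon, +16·10° lat → SW at lon 80°, lat 70°.
Square 6, 0: +6·2° lon, +0·1° lat → SW at lon 92°, lat 70°.
Subsquare e=4, d=3: +4·0.0833333° lon, +3·0.0416667° lat → SW at lon 92.3333°, lat 70.125°.
Cell spans 0.0833333° lon × 0.0416667° lat.
west 92.3333° E, east 92.4167° E.

92.3333° E, 92.4167° E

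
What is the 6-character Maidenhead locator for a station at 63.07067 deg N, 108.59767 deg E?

OP43hb

Add 180° to longitude and 90° to latitude: 288.5977, 153.0707.
Field (20°×10°, letters A–R): lon ⌊288.5977/20⌋ = 14 → O; lat ⌊153.0707/10⌋ = 15 → P.
Square (2°×1°, digits 0–9): lon ⌊8.5977/2⌋ = 4; lat ⌊3.0707/1⌋ = 3.
Subsquare (5′×2.5′, letters a–x): lon ⌊0.5977/0.0833333⌋ = 7 → h; lat ⌊0.0707/0.0416667⌋ = 1 → b.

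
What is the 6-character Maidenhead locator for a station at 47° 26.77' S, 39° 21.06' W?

HE02hn

Add 180° to longitude and 90° to latitude: 140.6490, 42.5538.
Field: 140.6490/20 → 7 → H, 42.5538/10 → 4 → E; chars HE.
Square: 0.6490/2 → 0, 2.5538/1 → 2; chars 02.
Subsquare: 0.6490/0.0833333 → 7 → h, 0.5538/0.0416667 → 13 → n; chars hn.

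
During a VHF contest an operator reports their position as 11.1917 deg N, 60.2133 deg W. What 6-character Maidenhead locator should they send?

FK91ve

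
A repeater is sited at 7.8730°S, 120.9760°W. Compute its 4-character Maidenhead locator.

Shift to the Maidenhead origin (180°W, 90°S): lon 59.02, lat 82.13.
Field (20°×10°, letters A–R): lon ⌊59.02/20⌋ = 2 → C; lat ⌊82.13/10⌋ = 8 → I.
Square (2°×1°, digits 0–9): lon ⌊19.02/2⌋ = 9; lat ⌊2.13/1⌋ = 2.

CI92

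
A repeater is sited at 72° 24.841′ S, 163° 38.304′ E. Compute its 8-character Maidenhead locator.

RB17to60

Offset from 180°W / 90°S: lon 343.63840°, lat 17.58598°.
Field: 343.63840/20 → 17 → R, 17.58598/10 → 1 → B; chars RB.
Square: 3.63840/2 → 1, 7.58598/1 → 7; chars 17.
Subsquare: 1.63840/0.0833333 → 19 → t, 0.58598/0.0416667 → 14 → o; chars to.
Extended square: 0.05507/0.00833333 → 6, 0.00265/0.00416667 → 0; chars 60.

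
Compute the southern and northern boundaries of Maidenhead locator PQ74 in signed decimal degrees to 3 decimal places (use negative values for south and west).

74.000, 75.000

Field P=15, Q=16: +15·20° lon, +16·10° lat → SW at lon 120°, lat 70°.
Square 7, 4: +7·2° lon, +4·1° lat → SW at lon 134°, lat 74°.
Cell spans 2° lon × 1° lat.
south 74.000, north 75.000.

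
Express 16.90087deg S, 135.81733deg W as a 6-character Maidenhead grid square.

Offset from 180°W / 90°S: lon 44.1827°, lat 73.0991°.
Field: lon ⌊44.1827/20⌋ = 2 → C; lat ⌊73.0991/10⌋ = 7 → H.
Square: lon ⌊4.1827/2⌋ = 2; lat ⌊3.0991/1⌋ = 3.
Subsquare: lon ⌊0.1827/0.0833333⌋ = 2 → c; lat ⌊0.0991/0.0416667⌋ = 2 → c.

CH23cc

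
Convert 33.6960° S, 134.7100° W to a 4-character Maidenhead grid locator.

CF26

Offset from 180°W / 90°S: lon 45.29°, lat 56.30°.
Field: 45.29/20 → 2 → C, 56.30/10 → 5 → F; chars CF.
Square: 5.29/2 → 2, 6.30/1 → 6; chars 26.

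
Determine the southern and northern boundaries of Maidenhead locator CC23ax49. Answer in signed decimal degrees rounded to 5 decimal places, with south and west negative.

-66.00417, -66.00000

Field C=2, C=2: +2·20° lon, +2·10° lat → SW at lon -140°, lat -70°.
Square 2, 3: +2·2° lon, +3·1° lat → SW at lon -136°, lat -67°.
Subsquare a=0, x=23: +0·0.0833333° lon, +23·0.0416667° lat → SW at lon -136°, lat -66.0417°.
Extended square 4, 9: +4·0.00833333° lon, +9·0.00416667° lat → SW at lon -135.967°, lat -66.0042°.
Cell spans 0.00833333° lon × 0.00416667° lat.
south -66.00417, north -66.00000.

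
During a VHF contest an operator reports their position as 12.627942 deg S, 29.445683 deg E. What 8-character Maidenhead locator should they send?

KH47ri39

Offset from 180°W / 90°S: lon 209.44568°, lat 77.37206°.
Field: 209.44568/20 → 10 → K, 77.37206/10 → 7 → H; chars KH.
Square: 9.44568/2 → 4, 7.37206/1 → 7; chars 47.
Subsquare: 1.44568/0.0833333 → 17 → r, 0.37206/0.0416667 → 8 → i; chars ri.
Extended square: 0.02902/0.00833333 → 3, 0.03872/0.00416667 → 9; chars 39.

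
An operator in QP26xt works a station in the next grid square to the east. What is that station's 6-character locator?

QP36at

Longitude subsquare x = 23; +1 → 24, wraps to 0 = a, carry into square.
Longitude square 2; +1 → 3.
The latitude characters are unchanged.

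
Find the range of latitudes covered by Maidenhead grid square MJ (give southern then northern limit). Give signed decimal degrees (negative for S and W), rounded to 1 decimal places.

Field M=12, J=9: +12·20° lon, +9·10° lat → SW at lon 60°, lat 0°.
Cell spans 20° lon × 10° lat.
south 0.0, north 10.0.

0.0, 10.0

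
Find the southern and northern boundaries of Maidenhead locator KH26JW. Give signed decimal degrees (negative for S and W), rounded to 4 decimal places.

Field K=10, H=7: +10·20° lon, +7·10° lat → SW at lon 20°, lat -20°.
Square 2, 6: +2·2° lon, +6·1° lat → SW at lon 24°, lat -14°.
Subsquare j=9, w=22: +9·0.0833333° lon, +22·0.0416667° lat → SW at lon 24.75°, lat -13.0833°.
Cell spans 0.0833333° lon × 0.0416667° lat.
south -13.0833, north -13.0417.

-13.0833, -13.0417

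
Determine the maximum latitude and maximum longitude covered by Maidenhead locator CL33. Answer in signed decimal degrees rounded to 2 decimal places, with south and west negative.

24.00, -132.00

Field C=2, L=11: +2·20° lon, +11·10° lat → SW at lon -140°, lat 20°.
Square 3, 3: +3·2° lon, +3·1° lat → SW at lon -134°, lat 23°.
Cell spans 2° lon × 1° lat. NE corner is SW corner plus one full cell.
latitude 24.00, longitude -132.00.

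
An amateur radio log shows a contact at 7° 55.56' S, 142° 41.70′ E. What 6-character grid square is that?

Offset from 180°W / 90°S: lon 322.6950°, lat 82.0740°.
Field: 322.6950/20 → 16 → Q, 82.0740/10 → 8 → I; chars QI.
Square: 2.6950/2 → 1, 2.0740/1 → 2; chars 12.
Subsquare: 0.6950/0.0833333 → 8 → i, 0.0740/0.0416667 → 1 → b; chars ib.

QI12ib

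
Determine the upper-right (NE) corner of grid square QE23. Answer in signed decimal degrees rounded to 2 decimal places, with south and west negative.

-46.00, 146.00

Field Q=16, E=4: +16·20° lon, +4·10° lat → SW at lon 140°, lat -50°.
Square 2, 3: +2·2° lon, +3·1° lat → SW at lon 144°, lat -47°.
Cell spans 2° lon × 1° lat. NE corner is SW corner plus one full cell.
latitude -46.00, longitude 146.00.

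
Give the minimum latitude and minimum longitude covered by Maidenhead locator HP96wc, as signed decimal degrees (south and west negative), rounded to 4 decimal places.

Field H=7, P=15: +7·20° lon, +15·10° lat → SW at lon -40°, lat 60°.
Square 9, 6: +9·2° lon, +6·1° lat → SW at lon -22°, lat 66°.
Subsquare w=22, c=2: +22·0.0833333° lon, +2·0.0416667° lat → SW at lon -20.1667°, lat 66.0833°.
latitude 66.0833, longitude -20.1667.

66.0833, -20.1667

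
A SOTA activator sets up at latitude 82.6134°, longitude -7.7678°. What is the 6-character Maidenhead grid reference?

IR62co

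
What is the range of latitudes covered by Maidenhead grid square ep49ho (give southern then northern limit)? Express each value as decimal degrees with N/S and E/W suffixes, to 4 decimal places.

69.5833° N, 69.6250° N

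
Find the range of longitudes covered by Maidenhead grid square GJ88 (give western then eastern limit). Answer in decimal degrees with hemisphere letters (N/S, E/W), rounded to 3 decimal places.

44.000° W, 42.000° W

Field G=6, J=9: +6·20° lon, +9·10° lat → SW at lon -60°, lat 0°.
Square 8, 8: +8·2° lon, +8·1° lat → SW at lon -44°, lat 8°.
Cell spans 2° lon × 1° lat.
west 44.000° W, east 42.000° W.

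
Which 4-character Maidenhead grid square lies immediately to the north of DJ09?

DK00

Latitude square 9; +1 → 10, wraps to 0, carry into field.
Latitude field J = 9; +1 → 10 = K.
The longitude characters are unchanged.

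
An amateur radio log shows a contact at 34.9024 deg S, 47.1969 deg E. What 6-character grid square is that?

LF35oc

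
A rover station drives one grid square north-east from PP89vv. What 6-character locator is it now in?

Longitude subsquare v = 21; +1 → 22 = w.
Latitude subsquare v = 21; +1 → 22 = w.

PP89ww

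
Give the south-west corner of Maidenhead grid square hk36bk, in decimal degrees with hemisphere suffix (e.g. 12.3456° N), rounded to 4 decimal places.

16.4167° N, 33.9167° W

Field H=7, K=10: +7·20° lon, +10·10° lat → SW at lon -40°, lat 10°.
Square 3, 6: +3·2° lon, +6·1° lat → SW at lon -34°, lat 16°.
Subsquare b=1, k=10: +1·0.0833333° lon, +10·0.0416667° lat → SW at lon -33.9167°, lat 16.4167°.
latitude 16.4167° N, longitude 33.9167° W.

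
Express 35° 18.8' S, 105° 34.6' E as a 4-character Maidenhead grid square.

OF24

Shift to the Maidenhead origin (180°W, 90°S): lon 285.58, lat 54.69.
Field: 285.58/20 → 14 → O, 54.69/10 → 5 → F; chars OF.
Square: 5.58/2 → 2, 4.69/1 → 4; chars 24.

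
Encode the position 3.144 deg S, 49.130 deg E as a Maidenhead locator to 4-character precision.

Offset from 180°W / 90°S: lon 229.13°, lat 86.86°.
Field: lon ⌊229.13/20⌋ = 11 → L; lat ⌊86.86/10⌋ = 8 → I.
Square: lon ⌊9.13/2⌋ = 4; lat ⌊6.86/1⌋ = 6.

LI46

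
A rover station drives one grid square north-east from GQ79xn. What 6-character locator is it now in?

Longitude subsquare x = 23; +1 → 24, wraps to 0 = a, carry into square.
Longitude square 7; +1 → 8.
Latitude subsquare n = 13; +1 → 14 = o.

GQ89ao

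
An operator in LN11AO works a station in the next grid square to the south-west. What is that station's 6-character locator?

Longitude subsquare a = 0; −1 → -1, wraps to 23 = x, carry into square.
Longitude square 1; −1 → 0.
Latitude subsquare o = 14; −1 → 13 = n.

LN01xn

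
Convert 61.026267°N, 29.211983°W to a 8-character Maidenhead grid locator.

Offset from 180°W / 90°S: lon 150.78802°, lat 151.02627°.
Field (20°×10°, letters A–R): lon ⌊150.78802/20⌋ = 7 → H; lat ⌊151.02627/10⌋ = 15 → P.
Square (2°×1°, digits 0–9): lon ⌊10.78802/2⌋ = 5; lat ⌊1.02627/1⌋ = 1.
Subsquare (5′×2.5′, letters a–x): lon ⌊0.78802/0.0833333⌋ = 9 → j; lat ⌊0.02627/0.0416667⌋ = 0 → a.
Extended square (30″×15″, digits 0–9): lon ⌊0.03802/0.00833333⌋ = 4; lat ⌊0.02627/0.00416667⌋ = 6.

HP51ja46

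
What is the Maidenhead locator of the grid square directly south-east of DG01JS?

DG01kr

Longitude subsquare j = 9; +1 → 10 = k.
Latitude subsquare s = 18; −1 → 17 = r.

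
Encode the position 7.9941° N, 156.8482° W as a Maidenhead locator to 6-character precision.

BJ17nx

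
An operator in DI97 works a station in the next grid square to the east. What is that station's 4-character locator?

EI07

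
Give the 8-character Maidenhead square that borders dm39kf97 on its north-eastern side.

Longitude extended square 9; +1 → 10, wraps to 0, carry into subsquare.
Longitude subsquare k = 10; +1 → 11 = l.
Latitude extended square 7; +1 → 8.

DM39lf08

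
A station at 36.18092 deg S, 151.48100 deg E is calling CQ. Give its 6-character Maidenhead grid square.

QF53rt

Offset from 180°W / 90°S: lon 331.4810°, lat 53.8191°.
Field: 331.4810/20 → 16 → Q, 53.8191/10 → 5 → F; chars QF.
Square: 11.4810/2 → 5, 3.8191/1 → 3; chars 53.
Subsquare: 1.4810/0.0833333 → 17 → r, 0.8191/0.0416667 → 19 → t; chars rt.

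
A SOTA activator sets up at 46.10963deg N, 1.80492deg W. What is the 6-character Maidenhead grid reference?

IN96cc

Add 180° to longitude and 90° to latitude: 178.1951, 136.1096.
Field (20°×10°, letters A–R): 178.1951/20 → 8 → I, 136.1096/10 → 13 → N; chars IN.
Square (2°×1°, digits 0–9): 18.1951/2 → 9, 6.1096/1 → 6; chars 96.
Subsquare (5′×2.5′, letters a–x): 0.1951/0.0833333 → 2 → c, 0.1096/0.0416667 → 2 → c; chars cc.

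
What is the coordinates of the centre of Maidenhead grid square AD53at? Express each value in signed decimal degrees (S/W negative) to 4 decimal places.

-56.1875, -169.9583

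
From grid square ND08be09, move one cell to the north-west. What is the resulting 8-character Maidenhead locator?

ND08af90

Longitude extended square 0; −1 → -1, wraps to 9, carry into subsquare.
Longitude subsquare b = 1; −1 → 0 = a.
Latitude extended square 9; +1 → 10, wraps to 0, carry into subsquare.
Latitude subsquare e = 4; +1 → 5 = f.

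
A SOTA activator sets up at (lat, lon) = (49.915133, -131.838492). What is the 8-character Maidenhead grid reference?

Shift to the Maidenhead origin (180°W, 90°S): lon 48.16151, lat 139.91513.
Field: lon ⌊48.16151/20⌋ = 2 → C; lat ⌊139.91513/10⌋ = 13 → N.
Square: lon ⌊8.16151/2⌋ = 4; lat ⌊9.91513/1⌋ = 9.
Subsquare: lon ⌊0.16151/0.0833333⌋ = 1 → b; lat ⌊0.91513/0.0416667⌋ = 21 → v.
Extended square: lon ⌊0.07817/0.00833333⌋ = 9; lat ⌊0.04013/0.00416667⌋ = 9.

CN49bv99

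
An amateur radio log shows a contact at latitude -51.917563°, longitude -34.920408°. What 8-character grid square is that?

HD28mb99

Add 180° to longitude and 90° to latitude: 145.07959, 38.08244.
Field (20°×10°, letters A–R): lon ⌊145.07959/20⌋ = 7 → H; lat ⌊38.08244/10⌋ = 3 → D.
Square (2°×1°, digits 0–9): lon ⌊5.07959/2⌋ = 2; lat ⌊8.08244/1⌋ = 8.
Subsquare (5′×2.5′, letters a–x): lon ⌊1.07959/0.0833333⌋ = 12 → m; lat ⌊0.08244/0.0416667⌋ = 1 → b.
Extended square (30″×15″, digits 0–9): lon ⌊0.07959/0.00833333⌋ = 9; lat ⌊0.04077/0.00416667⌋ = 9.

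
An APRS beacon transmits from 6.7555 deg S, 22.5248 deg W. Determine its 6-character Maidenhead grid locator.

HI83rf

Add 180° to longitude and 90° to latitude: 157.4752, 83.2445.
Field (20°×10°, letters A–R): 157.4752/20 → 7 → H, 83.2445/10 → 8 → I; chars HI.
Square (2°×1°, digits 0–9): 17.4752/2 → 8, 3.2445/1 → 3; chars 83.
Subsquare (5′×2.5′, letters a–x): 1.4752/0.0833333 → 17 → r, 0.2445/0.0416667 → 5 → f; chars rf.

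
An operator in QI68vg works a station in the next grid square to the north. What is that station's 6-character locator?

QI68vh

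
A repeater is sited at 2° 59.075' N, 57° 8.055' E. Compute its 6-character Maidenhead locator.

LJ82nx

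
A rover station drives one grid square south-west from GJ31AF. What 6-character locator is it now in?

Longitude subsquare a = 0; −1 → -1, wraps to 23 = x, carry into square.
Longitude square 3; −1 → 2.
Latitude subsquare f = 5; −1 → 4 = e.

GJ21xe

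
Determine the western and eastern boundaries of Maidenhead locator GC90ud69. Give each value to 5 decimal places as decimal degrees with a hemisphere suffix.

40.28333° W, 40.27500° W

Field G=6, C=2: +6·20° lon, +2·10° lat → SW at lon -60°, lat -70°.
Square 9, 0: +9·2° lon, +0·1° lat → SW at lon -42°, lat -70°.
Subsquare u=20, d=3: +20·0.0833333° lon, +3·0.0416667° lat → SW at lon -40.3333°, lat -69.875°.
Extended square 6, 9: +6·0.00833333° lon, +9·0.00416667° lat → SW at lon -40.2833°, lat -69.8375°.
Cell spans 0.00833333° lon × 0.00416667° lat.
west 40.28333° W, east 40.27500° W.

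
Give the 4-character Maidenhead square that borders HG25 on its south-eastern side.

HG34

Longitude square 2; +1 → 3.
Latitude square 5; −1 → 4.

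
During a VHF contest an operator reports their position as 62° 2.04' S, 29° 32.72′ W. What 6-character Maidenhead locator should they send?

HC57fx

Add 180° to longitude and 90° to latitude: 150.4547, 27.9660.
Field (20°×10°, letters A–R): 150.4547/20 → 7 → H, 27.9660/10 → 2 → C; chars HC.
Square (2°×1°, digits 0–9): 10.4547/2 → 5, 7.9660/1 → 7; chars 57.
Subsquare (5′×2.5′, letters a–x): 0.4547/0.0833333 → 5 → f, 0.9660/0.0416667 → 23 → x; chars fx.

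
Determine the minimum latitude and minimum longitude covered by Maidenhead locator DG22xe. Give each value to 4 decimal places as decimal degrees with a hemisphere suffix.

27.8333° S, 114.0833° W

Field D=3, G=6: +3·20° lon, +6·10° lat → SW at lon -120°, lat -30°.
Square 2, 2: +2·2° lon, +2·1° lat → SW at lon -116°, lat -28°.
Subsquare x=23, e=4: +23·0.0833333° lon, +4·0.0416667° lat → SW at lon -114.083°, lat -27.8333°.
latitude 27.8333° S, longitude 114.0833° W.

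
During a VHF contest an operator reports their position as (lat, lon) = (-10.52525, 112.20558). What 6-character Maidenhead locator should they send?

Offset from 180°W / 90°S: lon 292.2056°, lat 79.4748°.
Field: 292.2056/20 → 14 → O, 79.4748/10 → 7 → H; chars OH.
Square: 12.2056/2 → 6, 9.4748/1 → 9; chars 69.
Subsquare: 0.2056/0.0833333 → 2 → c, 0.4748/0.0416667 → 11 → l; chars cl.

OH69cl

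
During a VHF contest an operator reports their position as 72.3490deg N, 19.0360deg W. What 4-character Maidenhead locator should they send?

IQ02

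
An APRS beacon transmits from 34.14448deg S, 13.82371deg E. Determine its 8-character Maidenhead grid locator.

Offset from 180°W / 90°S: lon 193.82371°, lat 55.85552°.
Field: lon ⌊193.82371/20⌋ = 9 → J; lat ⌊55.85552/10⌋ = 5 → F.
Square: lon ⌊13.82371/2⌋ = 6; lat ⌊5.85552/1⌋ = 5.
Subsquare: lon ⌊1.82371/0.0833333⌋ = 21 → v; lat ⌊0.85552/0.0416667⌋ = 20 → u.
Extended square: lon ⌊0.07371/0.00833333⌋ = 8; lat ⌊0.02219/0.00416667⌋ = 5.

JF65vu85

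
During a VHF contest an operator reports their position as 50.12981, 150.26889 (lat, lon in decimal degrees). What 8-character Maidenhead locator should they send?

QO50dd21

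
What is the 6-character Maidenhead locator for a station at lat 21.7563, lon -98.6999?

EL01ps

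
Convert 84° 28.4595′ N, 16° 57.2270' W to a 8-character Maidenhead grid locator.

IR14ml53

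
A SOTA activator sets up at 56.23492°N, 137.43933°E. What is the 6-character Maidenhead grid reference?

PO86rf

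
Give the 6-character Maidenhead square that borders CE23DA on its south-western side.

CE22cx

Longitude subsquare d = 3; −1 → 2 = c.
Latitude subsquare a = 0; −1 → -1, wraps to 23 = x, carry into square.
Latitude square 3; −1 → 2.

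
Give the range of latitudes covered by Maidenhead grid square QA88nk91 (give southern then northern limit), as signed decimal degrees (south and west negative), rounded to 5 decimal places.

Field Q=16, A=0: +16·20° lon, +0·10° lat → SW at lon 140°, lat -90°.
Square 8, 8: +8·2° lon, +8·1° lat → SW at lon 156°, lat -82°.
Subsquare n=13, k=10: +13·0.0833333° lon, +10·0.0416667° lat → SW at lon 157.083°, lat -81.5833°.
Extended square 9, 1: +9·0.00833333° lon, +1·0.00416667° lat → SW at lon 157.158°, lat -81.5792°.
Cell spans 0.00833333° lon × 0.00416667° lat.
south -81.57917, north -81.57500.

-81.57917, -81.57500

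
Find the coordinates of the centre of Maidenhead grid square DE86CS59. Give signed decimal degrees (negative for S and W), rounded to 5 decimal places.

Field D=3, E=4: +3·20° lon, +4·10° lat → SW at lon -120°, lat -50°.
Square 8, 6: +8·2° lon, +6·1° lat → SW at lon -104°, lat -44°.
Subsquare c=2, s=18: +2·0.0833333° lon, +18·0.0416667° lat → SW at lon -103.833°, lat -43.25°.
Extended square 5, 9: +5·0.00833333° lon, +9·0.00416667° lat → SW at lon -103.792°, lat -43.2125°.
Cell spans 0.00833333° lon × 0.00416667° lat. Centre is SW corner plus half of each.
latitude -43.21042, longitude -103.78750.

-43.21042, -103.78750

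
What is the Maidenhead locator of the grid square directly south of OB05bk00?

OB05bj09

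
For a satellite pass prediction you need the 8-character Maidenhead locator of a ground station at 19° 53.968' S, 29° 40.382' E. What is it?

Shift to the Maidenhead origin (180°W, 90°S): lon 209.67303, lat 70.10053.
Field: 209.67303/20 → 10 → K, 70.10053/10 → 7 → H; chars KH.
Square: 9.67303/2 → 4, 0.10053/1 → 0; chars 40.
Subsquare: 1.67303/0.0833333 → 20 → u, 0.10053/0.0416667 → 2 → c; chars uc.
Extended square: 0.00637/0.00833333 → 0, 0.01720/0.00416667 → 4; chars 04.

KH40uc04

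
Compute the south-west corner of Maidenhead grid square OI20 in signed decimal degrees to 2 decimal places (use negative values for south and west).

-10.00, 104.00

Field O=14, I=8: +14·20° lon, +8·10° lat → SW at lon 100°, lat -10°.
Square 2, 0: +2·2° lon, +0·1° lat → SW at lon 104°, lat -10°.
latitude -10.00, longitude 104.00.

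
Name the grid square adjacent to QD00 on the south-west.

Longitude square 0; −1 → -1, wraps to 9, carry into field.
Longitude field Q = 16; −1 → 15 = P.
Latitude square 0; −1 → -1, wraps to 9, carry into field.
Latitude field D = 3; −1 → 2 = C.

PC99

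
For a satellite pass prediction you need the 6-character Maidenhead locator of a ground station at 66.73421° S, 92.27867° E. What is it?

Offset from 180°W / 90°S: lon 272.2787°, lat 23.2658°.
Field: lon ⌊272.2787/20⌋ = 13 → N; lat ⌊23.2658/10⌋ = 2 → C.
Square: lon ⌊12.2787/2⌋ = 6; lat ⌊3.2658/1⌋ = 3.
Subsquare: lon ⌊0.2787/0.0833333⌋ = 3 → d; lat ⌊0.2658/0.0416667⌋ = 6 → g.

NC63dg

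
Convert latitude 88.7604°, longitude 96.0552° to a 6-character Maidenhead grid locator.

NR88as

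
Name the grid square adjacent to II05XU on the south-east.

II15at

Longitude subsquare x = 23; +1 → 24, wraps to 0 = a, carry into square.
Longitude square 0; +1 → 1.
Latitude subsquare u = 20; −1 → 19 = t.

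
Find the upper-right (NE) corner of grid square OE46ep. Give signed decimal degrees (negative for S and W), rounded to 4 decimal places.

-43.3333, 108.4167

Field O=14, E=4: +14·20° lon, +4·10° lat → SW at lon 100°, lat -50°.
Square 4, 6: +4·2° lon, +6·1° lat → SW at lon 108°, lat -44°.
Subsquare e=4, p=15: +4·0.0833333° lon, +15·0.0416667° lat → SW at lon 108.333°, lat -43.375°.
Cell spans 0.0833333° lon × 0.0416667° lat. NE corner is SW corner plus one full cell.
latitude -43.3333, longitude 108.4167.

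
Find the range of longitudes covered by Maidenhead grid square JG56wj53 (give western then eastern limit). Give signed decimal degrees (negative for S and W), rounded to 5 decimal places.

11.87500, 11.88333

Field J=9, G=6: +9·20° lon, +6·10° lat → SW at lon 0°, lat -30°.
Square 5, 6: +5·2° lon, +6·1° lat → SW at lon 10°, lat -24°.
Subsquare w=22, j=9: +22·0.0833333° lon, +9·0.0416667° lat → SW at lon 11.8333°, lat -23.625°.
Extended square 5, 3: +5·0.00833333° lon, +3·0.00416667° lat → SW at lon 11.875°, lat -23.6125°.
Cell spans 0.00833333° lon × 0.00416667° lat.
west 11.87500, east 11.88333.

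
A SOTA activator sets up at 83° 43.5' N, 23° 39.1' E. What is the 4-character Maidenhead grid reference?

KR13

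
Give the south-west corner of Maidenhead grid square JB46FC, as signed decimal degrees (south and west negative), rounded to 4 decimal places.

Field J=9, B=1: +9·20° lon, +1·10° lat → SW at lon 0°, lat -80°.
Square 4, 6: +4·2° lon, +6·1° lat → SW at lon 8°, lat -74°.
Subsquare f=5, c=2: +5·0.0833333° lon, +2·0.0416667° lat → SW at lon 8.41667°, lat -73.9167°.
latitude -73.9167, longitude 8.4167.

-73.9167, 8.4167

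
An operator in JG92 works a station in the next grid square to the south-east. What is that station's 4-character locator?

KG01

Longitude square 9; +1 → 10, wraps to 0, carry into field.
Longitude field J = 9; +1 → 10 = K.
Latitude square 2; −1 → 1.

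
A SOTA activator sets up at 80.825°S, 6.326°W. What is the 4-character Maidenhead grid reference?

Add 180° to longitude and 90° to latitude: 173.67, 9.17.
Field: lon ⌊173.67/20⌋ = 8 → I; lat ⌊9.17/10⌋ = 0 → A.
Square: lon ⌊13.67/2⌋ = 6; lat ⌊9.17/1⌋ = 9.

IA69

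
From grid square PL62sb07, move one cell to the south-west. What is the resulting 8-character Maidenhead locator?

PL62rb96

Longitude extended square 0; −1 → -1, wraps to 9, carry into subsquare.
Longitude subsquare s = 18; −1 → 17 = r.
Latitude extended square 7; −1 → 6.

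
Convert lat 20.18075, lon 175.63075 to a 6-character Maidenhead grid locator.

RL70te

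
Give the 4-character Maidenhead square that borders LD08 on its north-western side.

Longitude square 0; −1 → -1, wraps to 9, carry into field.
Longitude field L = 11; −1 → 10 = K.
Latitude square 8; +1 → 9.

KD99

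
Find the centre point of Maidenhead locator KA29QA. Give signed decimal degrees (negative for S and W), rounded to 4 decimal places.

-80.9792, 25.3750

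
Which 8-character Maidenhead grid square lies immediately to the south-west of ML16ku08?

ML16ju97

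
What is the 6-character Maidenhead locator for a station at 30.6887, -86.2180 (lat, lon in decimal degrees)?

Add 180° to longitude and 90° to latitude: 93.7820, 120.6887.
Field: lon ⌊93.7820/20⌋ = 4 → E; lat ⌊120.6887/10⌋ = 12 → M.
Square: lon ⌊13.7820/2⌋ = 6; lat ⌊0.6887/1⌋ = 0.
Subsquare: lon ⌊1.7820/0.0833333⌋ = 21 → v; lat ⌊0.6887/0.0416667⌋ = 16 → q.

EM60vq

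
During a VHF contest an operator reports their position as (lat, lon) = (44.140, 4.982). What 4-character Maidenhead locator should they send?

JN24

Offset from 180°W / 90°S: lon 184.98°, lat 134.14°.
Field: 184.98/20 → 9 → J, 134.14/10 → 13 → N; chars JN.
Square: 4.98/2 → 2, 4.14/1 → 4; chars 24.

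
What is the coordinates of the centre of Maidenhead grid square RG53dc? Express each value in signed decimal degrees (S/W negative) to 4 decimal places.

-26.8958, 170.2917

Field R=17, G=6: +17·20° lon, +6·10° lat → SW at lon 160°, lat -30°.
Square 5, 3: +5·2° lon, +3·1° lat → SW at lon 170°, lat -27°.
Subsquare d=3, c=2: +3·0.0833333° lon, +2·0.0416667° lat → SW at lon 170.25°, lat -26.9167°.
Cell spans 0.0833333° lon × 0.0416667° lat. Centre is SW corner plus half of each.
latitude -26.8958, longitude 170.2917.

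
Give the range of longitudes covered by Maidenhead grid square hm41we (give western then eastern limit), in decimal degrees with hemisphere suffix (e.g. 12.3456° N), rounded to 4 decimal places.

Field H=7, M=12: +7·20° lon, +12·10° lat → SW at lon -40°, lat 30°.
Square 4, 1: +4·2° lon, +1·1° lat → SW at lon -32°, lat 31°.
Subsquare w=22, e=4: +22·0.0833333° lon, +4·0.0416667° lat → SW at lon -30.1667°, lat 31.1667°.
Cell spans 0.0833333° lon × 0.0416667° lat.
west 30.1667° W, east 30.0833° W.

30.1667° W, 30.0833° W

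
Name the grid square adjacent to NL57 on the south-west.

Longitude square 5; −1 → 4.
Latitude square 7; −1 → 6.

NL46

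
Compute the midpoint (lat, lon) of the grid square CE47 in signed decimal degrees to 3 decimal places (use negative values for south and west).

-42.500, -131.000

Field C=2, E=4: +2·20° lon, +4·10° lat → SW at lon -140°, lat -50°.
Square 4, 7: +4·2° lon, +7·1° lat → SW at lon -132°, lat -43°.
Cell spans 2° lon × 1° lat. Centre is SW corner plus half of each.
latitude -42.500, longitude -131.000.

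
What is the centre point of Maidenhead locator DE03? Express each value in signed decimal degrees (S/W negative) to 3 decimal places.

Field D=3, E=4: +3·20° lon, +4·10° lat → SW at lon -120°, lat -50°.
Square 0, 3: +0·2° lon, +3·1° lat → SW at lon -120°, lat -47°.
Cell spans 2° lon × 1° lat. Centre is SW corner plus half of each.
latitude -46.500, longitude -119.000.

-46.500, -119.000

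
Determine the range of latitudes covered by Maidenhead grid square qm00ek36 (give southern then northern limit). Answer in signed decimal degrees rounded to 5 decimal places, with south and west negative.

30.44167, 30.44583

Field Q=16, M=12: +16·20° lon, +12·10° lat → SW at lon 140°, lat 30°.
Square 0, 0: +0·2° lon, +0·1° lat → SW at lon 140°, lat 30°.
Subsquare e=4, k=10: +4·0.0833333° lon, +10·0.0416667° lat → SW at lon 140.333°, lat 30.4167°.
Extended square 3, 6: +3·0.00833333° lon, +6·0.00416667° lat → SW at lon 140.358°, lat 30.4417°.
Cell spans 0.00833333° lon × 0.00416667° lat.
south 30.44167, north 30.44583.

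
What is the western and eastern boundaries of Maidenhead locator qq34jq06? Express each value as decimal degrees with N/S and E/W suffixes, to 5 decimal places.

146.75000° E, 146.75833° E

Field Q=16, Q=16: +16·20° lon, +16·10° lat → SW at lon 140°, lat 70°.
Square 3, 4: +3·2° lon, +4·1° lat → SW at lon 146°, lat 74°.
Subsquare j=9, q=16: +9·0.0833333° lon, +16·0.0416667° lat → SW at lon 146.75°, lat 74.6667°.
Extended square 0, 6: +0·0.00833333° lon, +6·0.00416667° lat → SW at lon 146.75°, lat 74.6917°.
Cell spans 0.00833333° lon × 0.00416667° lat.
west 146.75000° E, east 146.75833° E.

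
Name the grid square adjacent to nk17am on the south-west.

Longitude subsquare a = 0; −1 → -1, wraps to 23 = x, carry into square.
Longitude square 1; −1 → 0.
Latitude subsquare m = 12; −1 → 11 = l.

NK07xl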